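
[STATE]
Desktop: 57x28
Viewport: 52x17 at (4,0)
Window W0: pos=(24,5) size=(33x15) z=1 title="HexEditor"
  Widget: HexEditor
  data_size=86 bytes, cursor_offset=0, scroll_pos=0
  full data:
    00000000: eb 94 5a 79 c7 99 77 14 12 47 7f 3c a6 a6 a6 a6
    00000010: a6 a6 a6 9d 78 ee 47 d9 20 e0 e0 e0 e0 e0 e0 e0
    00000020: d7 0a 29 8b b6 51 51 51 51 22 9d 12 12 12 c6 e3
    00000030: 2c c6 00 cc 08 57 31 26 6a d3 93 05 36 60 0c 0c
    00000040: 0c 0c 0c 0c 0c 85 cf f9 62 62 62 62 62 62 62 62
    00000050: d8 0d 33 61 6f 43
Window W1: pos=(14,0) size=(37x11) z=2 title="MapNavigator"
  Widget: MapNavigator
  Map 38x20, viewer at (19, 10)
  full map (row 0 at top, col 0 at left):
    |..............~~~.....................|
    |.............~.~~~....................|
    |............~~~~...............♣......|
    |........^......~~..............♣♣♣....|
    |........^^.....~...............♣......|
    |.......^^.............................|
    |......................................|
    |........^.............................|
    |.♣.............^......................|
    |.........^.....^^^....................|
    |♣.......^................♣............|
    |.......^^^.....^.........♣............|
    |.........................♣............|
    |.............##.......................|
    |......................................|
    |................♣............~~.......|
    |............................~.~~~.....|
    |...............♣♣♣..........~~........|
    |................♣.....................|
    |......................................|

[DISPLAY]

          ┏━━━━━━━━━━━━━━━━━━━━━━━━━━━━━━━━━━━┓     
          ┃ MapNavigator                      ┃     
          ┠───────────────────────────────────┨     
          ┃......^............................┃     
          ┃.............^.....................┃     
          ┃.......^.....^^^...................┃━━━━━
          ┃......^..........@.....♣...........┃     
          ┃.....^^^.....^.........♣...........┃─────
          ┃.......................♣...........┃9 77 
          ┃...........##......................┃e 47 
          ┗━━━━━━━━━━━━━━━━━━━━━━━━━━━━━━━━━━━┛1 51 
                    ┃00000030  2c c6 00 cc 08 57 31 
                    ┃00000040  0c 0c 0c 0c 0c 85 cf 
                    ┃00000050  d8 0d 33 61 6f 43    
                    ┃                               
                    ┃                               
                    ┃                               


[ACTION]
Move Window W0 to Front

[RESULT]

          ┏━━━━━━━━━━━━━━━━━━━━━━━━━━━━━━━━━━━┓     
          ┃ MapNavigator                      ┃     
          ┠───────────────────────────────────┨     
          ┃......^............................┃     
          ┃.............^.....................┃     
          ┃.......^.┏━━━━━━━━━━━━━━━━━━━━━━━━━━━━━━━
          ┃......^..┃ HexEditor                     
          ┃.....^^^.┠───────────────────────────────
          ┃.........┃00000000  EB 94 5a 79 c7 99 77 
          ┃.........┃00000010  a6 a6 a6 9d 78 ee 47 
          ┗━━━━━━━━━┃00000020  d7 0a 29 8b b6 51 51 
                    ┃00000030  2c c6 00 cc 08 57 31 
                    ┃00000040  0c 0c 0c 0c 0c 85 cf 
                    ┃00000050  d8 0d 33 61 6f 43    
                    ┃                               
                    ┃                               
                    ┃                               


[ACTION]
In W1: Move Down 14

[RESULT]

          ┏━━━━━━━━━━━━━━━━━━━━━━━━━━━━━━━━━━━┓     
          ┃ MapNavigator                      ┃     
          ┠───────────────────────────────────┨     
          ┃..........................~.~~~....┃     
          ┃.............♣♣♣..........~~.......┃     
          ┃.........┏━━━━━━━━━━━━━━━━━━━━━━━━━━━━━━━
          ┃.........┃ HexEditor                     
          ┃         ┠───────────────────────────────
          ┃         ┃00000000  EB 94 5a 79 c7 99 77 
          ┃         ┃00000010  a6 a6 a6 9d 78 ee 47 
          ┗━━━━━━━━━┃00000020  d7 0a 29 8b b6 51 51 
                    ┃00000030  2c c6 00 cc 08 57 31 
                    ┃00000040  0c 0c 0c 0c 0c 85 cf 
                    ┃00000050  d8 0d 33 61 6f 43    
                    ┃                               
                    ┃                               
                    ┃                               


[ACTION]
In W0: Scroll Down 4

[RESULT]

          ┏━━━━━━━━━━━━━━━━━━━━━━━━━━━━━━━━━━━┓     
          ┃ MapNavigator                      ┃     
          ┠───────────────────────────────────┨     
          ┃..........................~.~~~....┃     
          ┃.............♣♣♣..........~~.......┃     
          ┃.........┏━━━━━━━━━━━━━━━━━━━━━━━━━━━━━━━
          ┃.........┃ HexEditor                     
          ┃         ┠───────────────────────────────
          ┃         ┃00000040  0c 0c 0c 0c 0c 85 cf 
          ┃         ┃00000050  d8 0d 33 61 6f 43    
          ┗━━━━━━━━━┃                               
                    ┃                               
                    ┃                               
                    ┃                               
                    ┃                               
                    ┃                               
                    ┃                               


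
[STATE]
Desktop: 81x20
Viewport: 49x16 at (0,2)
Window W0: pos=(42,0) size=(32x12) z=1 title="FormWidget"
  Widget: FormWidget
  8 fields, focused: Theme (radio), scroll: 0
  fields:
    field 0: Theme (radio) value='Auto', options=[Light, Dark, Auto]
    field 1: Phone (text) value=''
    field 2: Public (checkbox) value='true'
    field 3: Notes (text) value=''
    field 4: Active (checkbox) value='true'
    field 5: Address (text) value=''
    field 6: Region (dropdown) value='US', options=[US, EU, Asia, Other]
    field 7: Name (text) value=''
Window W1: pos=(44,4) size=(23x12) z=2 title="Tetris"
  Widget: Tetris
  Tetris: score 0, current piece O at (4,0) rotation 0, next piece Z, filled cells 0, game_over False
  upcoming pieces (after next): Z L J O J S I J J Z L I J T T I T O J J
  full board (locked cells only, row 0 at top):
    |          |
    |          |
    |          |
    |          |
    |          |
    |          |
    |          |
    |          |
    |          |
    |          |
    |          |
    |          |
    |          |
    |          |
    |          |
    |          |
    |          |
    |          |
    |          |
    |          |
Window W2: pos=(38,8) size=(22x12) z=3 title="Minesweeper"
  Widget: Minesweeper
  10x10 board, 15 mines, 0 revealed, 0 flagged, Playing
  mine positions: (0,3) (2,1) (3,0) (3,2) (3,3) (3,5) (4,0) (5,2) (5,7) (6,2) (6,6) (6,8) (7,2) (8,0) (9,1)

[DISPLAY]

                                          ┠──────
                                          ┃> Them
                                          ┃ ┏━━━━
                                          ┃ ┃ Tet
                                          ┃ ┠────
                                          ┃ ┃    
                                      ┏━━━━━━━━━━
                                      ┃ Minesweep
                                      ┠──────────
                                      ┃■■■■■■■■■■
                                      ┃■■■■■■■■■■
                                      ┃■■■■■■■■■■
                                      ┃■■■■■■■■■■
                                      ┃■■■■■■■■■■
                                      ┃■■■■■■■■■■
                                      ┃■■■■■■■■■■


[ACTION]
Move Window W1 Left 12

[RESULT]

                                          ┠──────
                                          ┃> Them
                                ┏━━━━━━━━━━━━━━━━
                                ┃ Tetris         
                                ┠────────────────
                                ┃          │Next:
                                ┃     ┏━━━━━━━━━━
                                ┃     ┃ Minesweep
                                ┃     ┠──────────
                                ┃     ┃■■■■■■■■■■
                                ┃     ┃■■■■■■■■■■
                                ┃     ┃■■■■■■■■■■
                                ┃     ┃■■■■■■■■■■
                                ┗━━━━━┃■■■■■■■■■■
                                      ┃■■■■■■■■■■
                                      ┃■■■■■■■■■■


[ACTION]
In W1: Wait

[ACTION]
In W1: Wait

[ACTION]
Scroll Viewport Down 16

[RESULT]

                                ┏━━━━━━━━━━━━━━━━
                                ┃ Tetris         
                                ┠────────────────
                                ┃          │Next:
                                ┃     ┏━━━━━━━━━━
                                ┃     ┃ Minesweep
                                ┃     ┠──────────
                                ┃     ┃■■■■■■■■■■
                                ┃     ┃■■■■■■■■■■
                                ┃     ┃■■■■■■■■■■
                                ┃     ┃■■■■■■■■■■
                                ┗━━━━━┃■■■■■■■■■■
                                      ┃■■■■■■■■■■
                                      ┃■■■■■■■■■■
                                      ┃■■■■■■■■■■
                                      ┗━━━━━━━━━━


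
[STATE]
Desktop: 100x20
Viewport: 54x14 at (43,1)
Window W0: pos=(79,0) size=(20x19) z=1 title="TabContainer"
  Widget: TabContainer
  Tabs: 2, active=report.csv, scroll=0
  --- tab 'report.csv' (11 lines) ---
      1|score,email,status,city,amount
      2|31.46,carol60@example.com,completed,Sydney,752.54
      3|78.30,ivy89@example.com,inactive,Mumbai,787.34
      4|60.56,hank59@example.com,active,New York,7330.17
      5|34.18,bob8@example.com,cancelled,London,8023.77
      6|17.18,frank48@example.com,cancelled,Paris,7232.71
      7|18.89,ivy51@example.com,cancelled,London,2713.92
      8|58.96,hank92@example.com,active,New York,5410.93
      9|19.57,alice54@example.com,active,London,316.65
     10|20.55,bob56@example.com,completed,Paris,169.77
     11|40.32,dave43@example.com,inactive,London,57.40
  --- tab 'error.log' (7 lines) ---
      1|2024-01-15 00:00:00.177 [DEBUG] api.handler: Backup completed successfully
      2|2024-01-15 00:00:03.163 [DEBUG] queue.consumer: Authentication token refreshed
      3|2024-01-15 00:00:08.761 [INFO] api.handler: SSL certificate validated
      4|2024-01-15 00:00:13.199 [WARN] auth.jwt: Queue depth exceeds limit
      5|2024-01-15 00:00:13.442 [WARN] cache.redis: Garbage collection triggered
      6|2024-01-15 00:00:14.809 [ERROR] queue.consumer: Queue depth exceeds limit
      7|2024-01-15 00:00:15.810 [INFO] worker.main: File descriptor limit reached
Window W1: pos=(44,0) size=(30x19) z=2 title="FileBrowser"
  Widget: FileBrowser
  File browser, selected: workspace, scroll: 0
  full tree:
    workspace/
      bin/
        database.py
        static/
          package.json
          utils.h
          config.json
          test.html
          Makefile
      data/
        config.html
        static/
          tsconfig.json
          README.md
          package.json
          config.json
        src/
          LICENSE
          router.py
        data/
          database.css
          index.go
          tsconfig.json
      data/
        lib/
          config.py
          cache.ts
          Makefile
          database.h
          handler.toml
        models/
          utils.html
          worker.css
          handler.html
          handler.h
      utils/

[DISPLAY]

 ┃ FileBrowser                ┃     ┃ TabContainer    
 ┠────────────────────────────┨     ┠─────────────────
 ┃> [-] workspace/            ┃     ┃[report.csv]│ err
 ┃    [+] bin/                ┃     ┃─────────────────
 ┃    [+] data/               ┃     ┃score,email,statu
 ┃    [+] data/               ┃     ┃31.46,carol60@exa
 ┃    [+] utils/              ┃     ┃78.30,ivy89@examp
 ┃                            ┃     ┃60.56,hank59@exam
 ┃                            ┃     ┃34.18,bob8@exampl
 ┃                            ┃     ┃17.18,frank48@exa
 ┃                            ┃     ┃18.89,ivy51@examp
 ┃                            ┃     ┃58.96,hank92@exam
 ┃                            ┃     ┃19.57,alice54@exa
 ┃                            ┃     ┃20.55,bob56@examp


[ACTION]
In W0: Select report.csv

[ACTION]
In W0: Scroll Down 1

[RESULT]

 ┃ FileBrowser                ┃     ┃ TabContainer    
 ┠────────────────────────────┨     ┠─────────────────
 ┃> [-] workspace/            ┃     ┃[report.csv]│ err
 ┃    [+] bin/                ┃     ┃─────────────────
 ┃    [+] data/               ┃     ┃31.46,carol60@exa
 ┃    [+] data/               ┃     ┃78.30,ivy89@examp
 ┃    [+] utils/              ┃     ┃60.56,hank59@exam
 ┃                            ┃     ┃34.18,bob8@exampl
 ┃                            ┃     ┃17.18,frank48@exa
 ┃                            ┃     ┃18.89,ivy51@examp
 ┃                            ┃     ┃58.96,hank92@exam
 ┃                            ┃     ┃19.57,alice54@exa
 ┃                            ┃     ┃20.55,bob56@examp
 ┃                            ┃     ┃40.32,dave43@exam


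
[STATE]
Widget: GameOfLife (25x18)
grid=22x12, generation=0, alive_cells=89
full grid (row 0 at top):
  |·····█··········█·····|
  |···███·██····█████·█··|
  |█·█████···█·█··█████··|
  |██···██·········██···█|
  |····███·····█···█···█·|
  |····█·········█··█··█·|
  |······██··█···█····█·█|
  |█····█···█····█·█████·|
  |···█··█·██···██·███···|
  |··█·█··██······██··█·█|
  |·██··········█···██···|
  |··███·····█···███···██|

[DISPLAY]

Gen: 0                   
·····█··········█·····   
···███·██····█████·█··   
█·█████···█·█··█████··   
██···██·········██···█   
····███·····█···█···█·   
····█·········█··█··█·   
······██··█···█····█·█   
█····█···█····█·█████·   
···█··█·██···██·███···   
··█·█··██······██··█·█   
·██··········█···██···   
··███·····█···███···██   
                         
                         
                         
                         
                         


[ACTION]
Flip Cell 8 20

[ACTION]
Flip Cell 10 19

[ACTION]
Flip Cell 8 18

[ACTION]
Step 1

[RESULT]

Gen: 1                   
·····██·······█·██····   
··█····█·····██····█··   
█·█··········█·····██·   
███····█···█·······██·   
····█·█········██···██   
····█··█·····█·█···███   
·····██······██·█····█   
·····█···██···█·█····█   
···████··█···██······█   
·██····███···█·█···█··   
·█··█············███·█   
·███··········███████·   
                         
                         
                         
                         
                         


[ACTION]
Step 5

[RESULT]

Gen: 6                   
··················██··   
·█···············█··█·   
█·██·██·······███·██··   
·█···█·██····█··█·····   
·█·█··█······█··█·····   
···█·█········██······   
··█·█████···········█·   
··██···············█··   
███·██···█·········█··   
█·█·██··█·█···········   
█·█···················   
·██···················   
                         
                         
                         
                         
                         


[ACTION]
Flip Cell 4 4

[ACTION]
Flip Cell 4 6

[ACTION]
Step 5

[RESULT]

Gen: 11                  
···················█··   
██···███···········█··   
██·····█··············   
█·██·████···██········   
··█··········███······   
··███·········██······   
···█·█················   
···███··██············   
··█··██·█·············   
·██·█·················   
······················   
·██···················   
                         
                         
                         
                         
                         


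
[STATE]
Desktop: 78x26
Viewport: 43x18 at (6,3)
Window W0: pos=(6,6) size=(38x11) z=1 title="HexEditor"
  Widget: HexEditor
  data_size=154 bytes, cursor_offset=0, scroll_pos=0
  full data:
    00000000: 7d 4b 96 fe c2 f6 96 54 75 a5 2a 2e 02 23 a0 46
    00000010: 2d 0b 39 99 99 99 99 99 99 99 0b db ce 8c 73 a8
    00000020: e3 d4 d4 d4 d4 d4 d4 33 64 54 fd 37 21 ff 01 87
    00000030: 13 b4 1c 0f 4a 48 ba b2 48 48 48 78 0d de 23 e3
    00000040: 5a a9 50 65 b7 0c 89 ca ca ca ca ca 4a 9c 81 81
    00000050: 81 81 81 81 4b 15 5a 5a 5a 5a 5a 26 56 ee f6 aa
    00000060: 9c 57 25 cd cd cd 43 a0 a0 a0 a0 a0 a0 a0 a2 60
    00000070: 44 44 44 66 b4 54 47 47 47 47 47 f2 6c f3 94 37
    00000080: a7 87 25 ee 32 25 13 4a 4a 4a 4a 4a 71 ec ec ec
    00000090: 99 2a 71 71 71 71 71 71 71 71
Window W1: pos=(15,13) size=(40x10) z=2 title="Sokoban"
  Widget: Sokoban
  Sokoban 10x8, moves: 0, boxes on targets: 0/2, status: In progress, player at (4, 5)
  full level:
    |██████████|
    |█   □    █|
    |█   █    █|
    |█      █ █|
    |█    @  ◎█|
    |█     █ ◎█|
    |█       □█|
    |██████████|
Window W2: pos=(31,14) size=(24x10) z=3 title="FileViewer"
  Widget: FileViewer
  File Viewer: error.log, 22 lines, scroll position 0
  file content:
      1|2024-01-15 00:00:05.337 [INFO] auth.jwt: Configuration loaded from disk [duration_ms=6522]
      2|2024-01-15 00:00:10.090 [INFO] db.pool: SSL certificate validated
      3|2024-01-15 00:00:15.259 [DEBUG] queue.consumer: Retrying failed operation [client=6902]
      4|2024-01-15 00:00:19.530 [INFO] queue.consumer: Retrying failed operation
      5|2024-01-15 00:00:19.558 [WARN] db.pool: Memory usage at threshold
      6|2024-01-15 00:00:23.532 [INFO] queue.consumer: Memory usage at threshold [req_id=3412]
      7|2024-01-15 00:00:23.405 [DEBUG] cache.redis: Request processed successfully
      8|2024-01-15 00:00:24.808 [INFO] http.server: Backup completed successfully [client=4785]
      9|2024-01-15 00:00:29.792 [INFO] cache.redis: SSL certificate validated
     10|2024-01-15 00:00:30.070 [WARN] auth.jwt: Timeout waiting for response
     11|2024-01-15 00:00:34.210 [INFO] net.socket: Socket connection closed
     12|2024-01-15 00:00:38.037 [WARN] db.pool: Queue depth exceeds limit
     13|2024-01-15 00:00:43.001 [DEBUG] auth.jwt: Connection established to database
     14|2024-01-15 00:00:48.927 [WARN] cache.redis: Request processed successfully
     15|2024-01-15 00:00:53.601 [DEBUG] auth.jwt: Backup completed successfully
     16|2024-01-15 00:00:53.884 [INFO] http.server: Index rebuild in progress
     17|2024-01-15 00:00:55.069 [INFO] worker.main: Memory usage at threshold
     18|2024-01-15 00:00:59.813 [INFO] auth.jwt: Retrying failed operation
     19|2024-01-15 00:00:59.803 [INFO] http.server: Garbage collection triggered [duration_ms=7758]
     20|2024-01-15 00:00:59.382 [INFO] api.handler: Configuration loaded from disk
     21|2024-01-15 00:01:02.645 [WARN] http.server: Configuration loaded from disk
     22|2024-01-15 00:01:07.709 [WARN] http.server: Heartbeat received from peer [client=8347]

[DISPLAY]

                                           
                                           
                                           
┏━━━━━━━━━━━━━━━━━━━━━━━━━━━━━━━━━━━━┓     
┃ HexEditor                          ┃     
┠────────────────────────────────────┨     
┃00000000  7D 4b 96 fe c2 f6 96 54  7┃     
┃00000010  2d 0b 39 99 99 99 99 99  9┃     
┃00000020  e3 d4 d4 d4 d4 d4 d4 33  6┃     
┃00000030  13 b4 1c 0f 4a 48 ba b2  4┃     
┃00000040┏━━━━━━━━━━━━━━━━━━━━━━━━━━━━━━━━━
┃00000050┃ Sokoban       ┏━━━━━━━━━━━━━━━━━
┃00000060┠───────────────┃ FileViewer      
┗━━━━━━━━┃██████████     ┠─────────────────
         ┃█   □    █     ┃2024-01-15 00:00:
         ┃█   █    █     ┃2024-01-15 00:00:
         ┃█      █ █     ┃2024-01-15 00:00:
         ┃█    @  ◎█     ┃2024-01-15 00:00:


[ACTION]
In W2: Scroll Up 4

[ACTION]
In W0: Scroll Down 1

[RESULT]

                                           
                                           
                                           
┏━━━━━━━━━━━━━━━━━━━━━━━━━━━━━━━━━━━━┓     
┃ HexEditor                          ┃     
┠────────────────────────────────────┨     
┃00000010  2d 0b 39 99 99 99 99 99  9┃     
┃00000020  e3 d4 d4 d4 d4 d4 d4 33  6┃     
┃00000030  13 b4 1c 0f 4a 48 ba b2  4┃     
┃00000040  5a a9 50 65 b7 0c 89 ca  c┃     
┃00000050┏━━━━━━━━━━━━━━━━━━━━━━━━━━━━━━━━━
┃00000060┃ Sokoban       ┏━━━━━━━━━━━━━━━━━
┃00000070┠───────────────┃ FileViewer      
┗━━━━━━━━┃██████████     ┠─────────────────
         ┃█   □    █     ┃2024-01-15 00:00:
         ┃█   █    █     ┃2024-01-15 00:00:
         ┃█      █ █     ┃2024-01-15 00:00:
         ┃█    @  ◎█     ┃2024-01-15 00:00:


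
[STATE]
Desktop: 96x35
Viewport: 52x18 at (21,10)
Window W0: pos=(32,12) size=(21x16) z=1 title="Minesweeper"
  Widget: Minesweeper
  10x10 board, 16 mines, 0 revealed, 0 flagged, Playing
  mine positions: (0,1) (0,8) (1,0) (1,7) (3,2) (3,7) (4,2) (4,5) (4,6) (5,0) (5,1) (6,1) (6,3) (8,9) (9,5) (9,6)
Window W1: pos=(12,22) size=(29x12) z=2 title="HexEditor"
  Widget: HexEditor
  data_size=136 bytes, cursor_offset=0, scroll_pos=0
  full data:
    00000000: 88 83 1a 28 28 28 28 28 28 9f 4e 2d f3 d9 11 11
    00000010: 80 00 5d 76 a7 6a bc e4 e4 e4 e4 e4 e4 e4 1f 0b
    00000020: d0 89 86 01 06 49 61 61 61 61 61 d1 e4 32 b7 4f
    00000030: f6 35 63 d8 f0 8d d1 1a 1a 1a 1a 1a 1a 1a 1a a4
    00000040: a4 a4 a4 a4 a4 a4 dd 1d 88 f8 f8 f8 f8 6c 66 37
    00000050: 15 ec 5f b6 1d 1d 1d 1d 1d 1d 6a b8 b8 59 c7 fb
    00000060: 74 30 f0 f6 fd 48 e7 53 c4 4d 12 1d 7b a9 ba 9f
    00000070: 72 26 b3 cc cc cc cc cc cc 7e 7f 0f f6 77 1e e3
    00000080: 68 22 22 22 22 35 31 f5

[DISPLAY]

                                                    
                                                    
           ┏━━━━━━━━━━━━━━━━━━━┓                    
           ┃ Minesweeper       ┃                    
           ┠───────────────────┨                    
           ┃■■■■■■■■■■         ┃                    
           ┃■■■■■■■■■■         ┃                    
           ┃■■■■■■■■■■         ┃                    
           ┃■■■■■■■■■■         ┃                    
           ┃■■■■■■■■■■         ┃                    
           ┃■■■■■■■■■■         ┃                    
           ┃■■■■■■■■■■         ┃                    
━━━━━━━━━━━━━━━━━━━┓■■         ┃                    
or                 ┃■■         ┃                    
───────────────────┨■■         ┃                    
  88 83 1a 28 28 28┃           ┃                    
  80 00 5d 76 a7 6a┃           ┃                    
  d0 89 86 01 06 49┃━━━━━━━━━━━┛                    


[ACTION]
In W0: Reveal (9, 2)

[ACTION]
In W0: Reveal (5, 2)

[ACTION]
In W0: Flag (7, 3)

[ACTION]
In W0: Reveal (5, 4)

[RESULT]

                                                    
                                                    
           ┏━━━━━━━━━━━━━━━━━━━┓                    
           ┃ Minesweeper       ┃                    
           ┠───────────────────┨                    
           ┃■■■■■■■■■■         ┃                    
           ┃■■■■■■■■■■         ┃                    
           ┃■■■■■■■■■■         ┃                    
           ┃■■■■■■■■■■         ┃                    
           ┃■■■■■■■■■■         ┃                    
           ┃■■4■2■■■■■         ┃                    
           ┃■■■■■■■■■■         ┃                    
━━━━━━━━━━━━━━━━━━━┓■■         ┃                    
or                 ┃■■         ┃                    
───────────────────┨■■         ┃                    
  88 83 1a 28 28 28┃           ┃                    
  80 00 5d 76 a7 6a┃           ┃                    
  d0 89 86 01 06 49┃━━━━━━━━━━━┛                    


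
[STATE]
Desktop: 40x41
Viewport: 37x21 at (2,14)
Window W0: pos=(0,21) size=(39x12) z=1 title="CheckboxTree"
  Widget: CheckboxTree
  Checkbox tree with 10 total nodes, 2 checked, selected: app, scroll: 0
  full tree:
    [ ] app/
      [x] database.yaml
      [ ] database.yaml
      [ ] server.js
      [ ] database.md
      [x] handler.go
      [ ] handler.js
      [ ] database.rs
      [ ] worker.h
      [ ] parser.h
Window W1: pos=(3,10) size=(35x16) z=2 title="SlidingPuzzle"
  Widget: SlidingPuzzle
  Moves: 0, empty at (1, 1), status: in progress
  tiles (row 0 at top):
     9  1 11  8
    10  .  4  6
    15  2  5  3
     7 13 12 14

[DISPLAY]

 ┃│  9 │  1 │ 11 │  8 │            ┃ 
 ┃├────┼────┼────┼────┤            ┃ 
 ┃│ 10 │    │  4 │  6 │            ┃ 
 ┃├────┼────┼────┼────┤            ┃ 
 ┃│ 15 │  2 │  5 │  3 │            ┃ 
 ┃├────┼────┼────┼────┤            ┃ 
 ┃│  7 │ 13 │ 12 │ 14 │            ┃ 
━┃└────┴────┴────┴────┘            ┃┓
C┃Moves: 0                         ┃┃
─┃                                 ┃┨
[┃                                 ┃┃
 ┗━━━━━━━━━━━━━━━━━━━━━━━━━━━━━━━━━┛┃
  [ ] database.yaml                 ┃
  [ ] server.js                     ┃
  [ ] database.md                   ┃
  [x] handler.go                    ┃
  [ ] handler.js                    ┃
  [ ] database.rs                   ┃
━━━━━━━━━━━━━━━━━━━━━━━━━━━━━━━━━━━━┛
                                     
                                     


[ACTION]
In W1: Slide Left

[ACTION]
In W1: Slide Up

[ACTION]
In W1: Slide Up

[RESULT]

 ┃│  9 │  1 │ 11 │  8 │            ┃ 
 ┃├────┼────┼────┼────┤            ┃ 
 ┃│ 10 │  4 │  5 │  6 │            ┃ 
 ┃├────┼────┼────┼────┤            ┃ 
 ┃│ 15 │  2 │ 12 │  3 │            ┃ 
 ┃├────┼────┼────┼────┤            ┃ 
 ┃│  7 │ 13 │    │ 14 │            ┃ 
━┃└────┴────┴────┴────┘            ┃┓
C┃Moves: 3                         ┃┃
─┃                                 ┃┨
[┃                                 ┃┃
 ┗━━━━━━━━━━━━━━━━━━━━━━━━━━━━━━━━━┛┃
  [ ] database.yaml                 ┃
  [ ] server.js                     ┃
  [ ] database.md                   ┃
  [x] handler.go                    ┃
  [ ] handler.js                    ┃
  [ ] database.rs                   ┃
━━━━━━━━━━━━━━━━━━━━━━━━━━━━━━━━━━━━┛
                                     
                                     


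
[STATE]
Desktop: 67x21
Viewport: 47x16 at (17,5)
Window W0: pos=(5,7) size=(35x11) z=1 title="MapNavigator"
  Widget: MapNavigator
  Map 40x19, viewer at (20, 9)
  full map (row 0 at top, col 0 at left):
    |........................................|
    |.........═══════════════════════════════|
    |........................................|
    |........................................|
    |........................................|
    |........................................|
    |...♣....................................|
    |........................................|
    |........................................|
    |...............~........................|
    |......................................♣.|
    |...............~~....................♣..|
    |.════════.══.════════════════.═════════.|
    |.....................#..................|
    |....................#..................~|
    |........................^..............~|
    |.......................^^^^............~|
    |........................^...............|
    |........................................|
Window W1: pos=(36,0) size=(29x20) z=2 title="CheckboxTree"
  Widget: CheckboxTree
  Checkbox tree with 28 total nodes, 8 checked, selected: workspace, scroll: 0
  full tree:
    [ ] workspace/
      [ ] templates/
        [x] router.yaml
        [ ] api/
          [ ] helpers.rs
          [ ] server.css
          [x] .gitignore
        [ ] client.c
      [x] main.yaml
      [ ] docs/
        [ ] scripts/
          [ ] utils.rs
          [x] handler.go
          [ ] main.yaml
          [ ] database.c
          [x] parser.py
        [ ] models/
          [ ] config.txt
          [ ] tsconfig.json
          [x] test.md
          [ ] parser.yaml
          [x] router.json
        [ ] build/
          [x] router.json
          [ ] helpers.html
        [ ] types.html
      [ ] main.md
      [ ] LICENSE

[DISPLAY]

                   ┃     [x] router.yaml       
                   ┃     [-] api/              
━━━━━━━━━━━━━━━━━━━┃       [ ] helpers.rs      
or                 ┃       [ ] server.css      
───────────────────┃       [x] .gitignore      
...................┃     [ ] client.c          
...................┃   [x] main.yaml           
...................┃   [-] docs/               
~....@.............┃     [-] scripts/          
...................┃       [ ] utils.rs        
~~.................┃       [x] handler.go      
══════════════.════┃       [ ] main.yaml       
━━━━━━━━━━━━━━━━━━━┃       [ ] database.c      
                   ┃       [x] parser.py       
                   ┗━━━━━━━━━━━━━━━━━━━━━━━━━━━
                                               


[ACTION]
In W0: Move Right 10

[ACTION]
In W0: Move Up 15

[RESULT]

                   ┃     [x] router.yaml       
                   ┃     [-] api/              
━━━━━━━━━━━━━━━━━━━┃       [ ] helpers.rs      
or                 ┃       [ ] server.css      
───────────────────┃       [x] .gitignore      
                   ┃     [ ] client.c          
                   ┃   [x] main.yaml           
                   ┃   [-] docs/               
.....@.........    ┃     [-] scripts/          
═══════════════    ┃       [ ] utils.rs        
...............    ┃       [x] handler.go      
...............    ┃       [ ] main.yaml       
━━━━━━━━━━━━━━━━━━━┃       [ ] database.c      
                   ┃       [x] parser.py       
                   ┗━━━━━━━━━━━━━━━━━━━━━━━━━━━
                                               


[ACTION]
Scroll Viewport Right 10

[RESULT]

                ┃     [x] router.yaml       ┃  
                ┃     [-] api/              ┃  
━━━━━━━━━━━━━━━━┃       [ ] helpers.rs      ┃  
                ┃       [ ] server.css      ┃  
────────────────┃       [x] .gitignore      ┃  
                ┃     [ ] client.c          ┃  
                ┃   [x] main.yaml           ┃  
                ┃   [-] docs/               ┃  
..@.........    ┃     [-] scripts/          ┃  
════════════    ┃       [ ] utils.rs        ┃  
............    ┃       [x] handler.go      ┃  
............    ┃       [ ] main.yaml       ┃  
━━━━━━━━━━━━━━━━┃       [ ] database.c      ┃  
                ┃       [x] parser.py       ┃  
                ┗━━━━━━━━━━━━━━━━━━━━━━━━━━━┛  
                                               


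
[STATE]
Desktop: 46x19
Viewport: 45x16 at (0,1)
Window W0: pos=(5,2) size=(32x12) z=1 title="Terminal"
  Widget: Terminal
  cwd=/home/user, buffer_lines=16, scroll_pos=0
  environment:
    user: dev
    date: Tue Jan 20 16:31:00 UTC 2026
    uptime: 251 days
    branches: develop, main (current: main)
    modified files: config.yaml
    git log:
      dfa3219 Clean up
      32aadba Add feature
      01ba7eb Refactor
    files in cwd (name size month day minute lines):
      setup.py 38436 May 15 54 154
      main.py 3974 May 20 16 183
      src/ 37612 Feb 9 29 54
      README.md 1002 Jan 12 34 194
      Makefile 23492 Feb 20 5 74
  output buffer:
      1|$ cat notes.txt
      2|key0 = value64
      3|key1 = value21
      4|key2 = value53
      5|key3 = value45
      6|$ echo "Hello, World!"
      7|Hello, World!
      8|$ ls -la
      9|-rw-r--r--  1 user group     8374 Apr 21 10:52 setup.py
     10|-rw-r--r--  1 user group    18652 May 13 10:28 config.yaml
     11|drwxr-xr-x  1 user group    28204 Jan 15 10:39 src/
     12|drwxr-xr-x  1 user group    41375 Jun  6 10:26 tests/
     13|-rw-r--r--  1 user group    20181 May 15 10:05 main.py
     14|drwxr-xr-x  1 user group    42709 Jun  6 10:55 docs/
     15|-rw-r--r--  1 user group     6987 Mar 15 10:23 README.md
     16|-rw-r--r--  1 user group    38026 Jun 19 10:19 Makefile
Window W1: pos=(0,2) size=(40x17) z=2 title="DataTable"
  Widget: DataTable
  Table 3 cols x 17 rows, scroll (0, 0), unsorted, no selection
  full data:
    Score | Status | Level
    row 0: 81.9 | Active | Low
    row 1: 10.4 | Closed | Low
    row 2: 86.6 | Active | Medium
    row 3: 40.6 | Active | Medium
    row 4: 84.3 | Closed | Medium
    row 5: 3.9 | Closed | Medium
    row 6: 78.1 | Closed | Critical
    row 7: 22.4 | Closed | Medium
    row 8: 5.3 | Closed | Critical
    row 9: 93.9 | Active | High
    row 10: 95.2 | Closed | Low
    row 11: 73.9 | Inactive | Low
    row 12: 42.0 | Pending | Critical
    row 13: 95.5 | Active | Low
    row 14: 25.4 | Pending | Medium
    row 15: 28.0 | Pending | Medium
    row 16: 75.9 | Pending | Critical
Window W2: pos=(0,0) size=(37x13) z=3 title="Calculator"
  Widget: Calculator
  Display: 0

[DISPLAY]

┃ Calculator                        ┃        
┠───────────────────────────────────┨━━┓     
┃                                  0┃  ┃     
┃┌───┬───┬───┬───┐                  ┃──┨     
┃│ 7 │ 8 │ 9 │ ÷ │                  ┃  ┃     
┃├───┼───┼───┼───┤                  ┃  ┃     
┃│ 4 │ 5 │ 6 │ × │                  ┃  ┃     
┃├───┼───┼───┼───┤                  ┃  ┃     
┃│ 1 │ 2 │ 3 │ - │                  ┃  ┃     
┃├───┼───┼───┼───┤                  ┃  ┃     
┃│ 0 │ . │ = │ + │                  ┃  ┃     
┗━━━━━━━━━━━━━━━━━━━━━━━━━━━━━━━━━━━┛  ┃     
┃78.1 │Closed  │Critical               ┃     
┃22.4 │Closed  │Medium                 ┃     
┃5.3  │Closed  │Critical               ┃     
┃93.9 │Active  │High                   ┃     


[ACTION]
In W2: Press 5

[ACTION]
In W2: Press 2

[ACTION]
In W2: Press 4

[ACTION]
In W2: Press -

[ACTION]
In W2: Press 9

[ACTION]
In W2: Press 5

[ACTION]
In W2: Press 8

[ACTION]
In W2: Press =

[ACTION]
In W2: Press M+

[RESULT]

┃ Calculator                        ┃        
┠───────────────────────────────────┨━━┓     
┃                               -434┃  ┃     
┃┌───┬───┬───┬───┐                  ┃──┨     
┃│ 7 │ 8 │ 9 │ ÷ │                  ┃  ┃     
┃├───┼───┼───┼───┤                  ┃  ┃     
┃│ 4 │ 5 │ 6 │ × │                  ┃  ┃     
┃├───┼───┼───┼───┤                  ┃  ┃     
┃│ 1 │ 2 │ 3 │ - │                  ┃  ┃     
┃├───┼───┼───┼───┤                  ┃  ┃     
┃│ 0 │ . │ = │ + │                  ┃  ┃     
┗━━━━━━━━━━━━━━━━━━━━━━━━━━━━━━━━━━━┛  ┃     
┃78.1 │Closed  │Critical               ┃     
┃22.4 │Closed  │Medium                 ┃     
┃5.3  │Closed  │Critical               ┃     
┃93.9 │Active  │High                   ┃     
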